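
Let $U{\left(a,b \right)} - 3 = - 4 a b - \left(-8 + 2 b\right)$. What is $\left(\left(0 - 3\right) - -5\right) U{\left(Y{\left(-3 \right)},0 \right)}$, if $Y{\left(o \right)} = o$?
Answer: $22$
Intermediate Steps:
$U{\left(a,b \right)} = 11 - 2 b - 4 a b$ ($U{\left(a,b \right)} = 3 - \left(-8 + 2 b - - 4 a b\right) = 3 - \left(-8 + 2 b + 4 a b\right) = 11 - 2 b - 4 a b$)
$\left(\left(0 - 3\right) - -5\right) U{\left(Y{\left(-3 \right)},0 \right)} = \left(\left(0 - 3\right) - -5\right) \left(11 - 0 - \left(-12\right) 0\right) = \left(\left(0 - 3\right) + 5\right) \left(11 + 0 + 0\right) = \left(-3 + 5\right) 11 = 2 \cdot 11 = 22$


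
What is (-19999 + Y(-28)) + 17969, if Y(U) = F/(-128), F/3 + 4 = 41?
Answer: -259951/128 ≈ -2030.9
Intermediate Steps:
F = 111 (F = -12 + 3*41 = -12 + 123 = 111)
Y(U) = -111/128 (Y(U) = 111/(-128) = 111*(-1/128) = -111/128)
(-19999 + Y(-28)) + 17969 = (-19999 - 111/128) + 17969 = -2559983/128 + 17969 = -259951/128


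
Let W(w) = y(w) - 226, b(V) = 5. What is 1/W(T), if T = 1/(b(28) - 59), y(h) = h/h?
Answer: -1/225 ≈ -0.0044444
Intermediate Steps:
y(h) = 1
T = -1/54 (T = 1/(5 - 59) = 1/(-54) = -1/54 ≈ -0.018519)
W(w) = -225 (W(w) = 1 - 226 = -225)
1/W(T) = 1/(-225) = -1/225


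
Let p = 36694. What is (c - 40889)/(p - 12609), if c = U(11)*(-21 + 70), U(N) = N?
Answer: -8070/4817 ≈ -1.6753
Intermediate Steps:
c = 539 (c = 11*(-21 + 70) = 11*49 = 539)
(c - 40889)/(p - 12609) = (539 - 40889)/(36694 - 12609) = -40350/24085 = -40350*1/24085 = -8070/4817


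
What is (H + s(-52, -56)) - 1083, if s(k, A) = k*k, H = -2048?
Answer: -427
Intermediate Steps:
s(k, A) = k²
(H + s(-52, -56)) - 1083 = (-2048 + (-52)²) - 1083 = (-2048 + 2704) - 1083 = 656 - 1083 = -427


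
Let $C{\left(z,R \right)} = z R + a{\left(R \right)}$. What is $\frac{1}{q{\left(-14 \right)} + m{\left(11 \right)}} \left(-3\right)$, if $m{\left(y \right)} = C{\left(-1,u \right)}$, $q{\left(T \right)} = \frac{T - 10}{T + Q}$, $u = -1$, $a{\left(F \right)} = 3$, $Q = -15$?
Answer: $- \frac{87}{140} \approx -0.62143$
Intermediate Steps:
$q{\left(T \right)} = \frac{-10 + T}{-15 + T}$ ($q{\left(T \right)} = \frac{T - 10}{T - 15} = \frac{-10 + T}{-15 + T}$)
$C{\left(z,R \right)} = 3 + R z$ ($C{\left(z,R \right)} = z R + 3 = R z + 3 = 3 + R z$)
$m{\left(y \right)} = 4$ ($m{\left(y \right)} = 3 - -1 = 3 + 1 = 4$)
$\frac{1}{q{\left(-14 \right)} + m{\left(11 \right)}} \left(-3\right) = \frac{1}{\frac{-10 - 14}{-15 - 14} + 4} \left(-3\right) = \frac{1}{\frac{1}{-29} \left(-24\right) + 4} \left(-3\right) = \frac{1}{\left(- \frac{1}{29}\right) \left(-24\right) + 4} \left(-3\right) = \frac{1}{\frac{24}{29} + 4} \left(-3\right) = \frac{1}{\frac{140}{29}} \left(-3\right) = \frac{29}{140} \left(-3\right) = - \frac{87}{140}$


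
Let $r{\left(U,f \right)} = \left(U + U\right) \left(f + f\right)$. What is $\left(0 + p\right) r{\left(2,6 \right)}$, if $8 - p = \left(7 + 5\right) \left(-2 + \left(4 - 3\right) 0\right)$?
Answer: $1536$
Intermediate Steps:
$r{\left(U,f \right)} = 4 U f$ ($r{\left(U,f \right)} = 2 U 2 f = 4 U f$)
$p = 32$ ($p = 8 - \left(7 + 5\right) \left(-2 + \left(4 - 3\right) 0\right) = 8 - 12 \left(-2 + 1 \cdot 0\right) = 8 - 12 \left(-2 + 0\right) = 8 - 12 \left(-2\right) = 8 - -24 = 8 + 24 = 32$)
$\left(0 + p\right) r{\left(2,6 \right)} = \left(0 + 32\right) 4 \cdot 2 \cdot 6 = 32 \cdot 48 = 1536$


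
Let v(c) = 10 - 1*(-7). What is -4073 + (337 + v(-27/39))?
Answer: -3719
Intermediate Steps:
v(c) = 17 (v(c) = 10 + 7 = 17)
-4073 + (337 + v(-27/39)) = -4073 + (337 + 17) = -4073 + 354 = -3719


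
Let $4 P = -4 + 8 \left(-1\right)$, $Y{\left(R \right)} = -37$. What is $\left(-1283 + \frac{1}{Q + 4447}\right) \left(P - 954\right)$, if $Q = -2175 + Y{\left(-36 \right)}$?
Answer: $\frac{914733776}{745} \approx 1.2278 \cdot 10^{6}$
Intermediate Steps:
$P = -3$ ($P = \frac{-4 + 8 \left(-1\right)}{4} = \frac{-4 - 8}{4} = \frac{1}{4} \left(-12\right) = -3$)
$Q = -2212$ ($Q = -2175 - 37 = -2212$)
$\left(-1283 + \frac{1}{Q + 4447}\right) \left(P - 954\right) = \left(-1283 + \frac{1}{-2212 + 4447}\right) \left(-3 - 954\right) = \left(-1283 + \frac{1}{2235}\right) \left(-957\right) = \left(- \frac{2867504}{2235}\right) \left(-957\right) = \frac{914733776}{745}$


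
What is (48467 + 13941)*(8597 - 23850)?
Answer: -951909224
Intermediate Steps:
(48467 + 13941)*(8597 - 23850) = 62408*(-15253) = -951909224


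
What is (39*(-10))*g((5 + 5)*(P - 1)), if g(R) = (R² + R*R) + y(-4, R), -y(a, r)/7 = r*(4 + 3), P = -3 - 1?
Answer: -2905500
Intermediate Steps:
P = -4
y(a, r) = -49*r (y(a, r) = -7*r*(4 + 3) = -7*r*7 = -49*r)
g(R) = -49*R + 2*R² (g(R) = (R² + R*R) - 49*R = (R² + R²) - 49*R = 2*R² - 49*R = -49*R + 2*R²)
(39*(-10))*g((5 + 5)*(P - 1)) = (39*(-10))*(((5 + 5)*(-4 - 1))*(-49 + 2*((5 + 5)*(-4 - 1)))) = -390*10*(-5)*(-49 + 2*(10*(-5))) = -(-19500)*(-49 + 2*(-50)) = -(-19500)*(-49 - 100) = -(-19500)*(-149) = -390*7450 = -2905500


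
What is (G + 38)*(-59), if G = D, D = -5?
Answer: -1947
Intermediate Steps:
G = -5
(G + 38)*(-59) = (-5 + 38)*(-59) = 33*(-59) = -1947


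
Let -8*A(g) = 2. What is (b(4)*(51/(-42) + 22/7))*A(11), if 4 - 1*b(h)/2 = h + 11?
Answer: 297/28 ≈ 10.607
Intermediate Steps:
A(g) = -¼ (A(g) = -⅛*2 = -¼)
b(h) = -14 - 2*h (b(h) = 8 - 2*(h + 11) = 8 - 2*(11 + h) = 8 + (-22 - 2*h) = -14 - 2*h)
(b(4)*(51/(-42) + 22/7))*A(11) = ((-14 - 2*4)*(51/(-42) + 22/7))*(-¼) = ((-14 - 8)*(51*(-1/42) + 22*(⅐)))*(-¼) = -22*(-17/14 + 22/7)*(-¼) = -22*27/14*(-¼) = -297/7*(-¼) = 297/28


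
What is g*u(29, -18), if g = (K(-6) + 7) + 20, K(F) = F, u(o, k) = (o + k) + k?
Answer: -147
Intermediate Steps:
u(o, k) = o + 2*k (u(o, k) = (k + o) + k = o + 2*k)
g = 21 (g = (-6 + 7) + 20 = 1 + 20 = 21)
g*u(29, -18) = 21*(29 + 2*(-18)) = 21*(29 - 36) = 21*(-7) = -147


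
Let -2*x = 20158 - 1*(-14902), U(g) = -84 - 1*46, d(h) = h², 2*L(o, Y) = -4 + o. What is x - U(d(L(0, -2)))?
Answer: -17400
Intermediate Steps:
L(o, Y) = -2 + o/2 (L(o, Y) = (-4 + o)/2 = -2 + o/2)
U(g) = -130 (U(g) = -84 - 46 = -130)
x = -17530 (x = -(20158 - 1*(-14902))/2 = -(20158 + 14902)/2 = -½*35060 = -17530)
x - U(d(L(0, -2))) = -17530 - 1*(-130) = -17530 + 130 = -17400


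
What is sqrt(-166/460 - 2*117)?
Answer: I*sqrt(12397690)/230 ≈ 15.309*I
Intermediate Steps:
sqrt(-166/460 - 2*117) = sqrt(-166*1/460 - 234) = sqrt(-83/230 - 234) = sqrt(-53903/230) = I*sqrt(12397690)/230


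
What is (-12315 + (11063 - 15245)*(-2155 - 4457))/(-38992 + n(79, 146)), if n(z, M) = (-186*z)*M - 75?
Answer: -27639069/2184391 ≈ -12.653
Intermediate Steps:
n(z, M) = -75 - 186*M*z (n(z, M) = -186*M*z - 75 = -75 - 186*M*z)
(-12315 + (11063 - 15245)*(-2155 - 4457))/(-38992 + n(79, 146)) = (-12315 + (11063 - 15245)*(-2155 - 4457))/(-38992 + (-75 - 186*146*79)) = (-12315 - 4182*(-6612))/(-38992 + (-75 - 2145324)) = (-12315 + 27651384)/(-38992 - 2145399) = 27639069/(-2184391) = 27639069*(-1/2184391) = -27639069/2184391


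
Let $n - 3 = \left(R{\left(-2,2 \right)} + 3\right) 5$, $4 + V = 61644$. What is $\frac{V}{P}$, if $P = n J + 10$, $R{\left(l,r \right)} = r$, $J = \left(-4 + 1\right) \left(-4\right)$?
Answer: $\frac{30820}{173} \approx 178.15$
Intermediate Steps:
$V = 61640$ ($V = -4 + 61644 = 61640$)
$J = 12$ ($J = \left(-3\right) \left(-4\right) = 12$)
$n = 28$ ($n = 3 + \left(2 + 3\right) 5 = 3 + 5 \cdot 5 = 3 + 25 = 28$)
$P = 346$ ($P = 28 \cdot 12 + 10 = 336 + 10 = 346$)
$\frac{V}{P} = \frac{61640}{346} = 61640 \cdot \frac{1}{346} = \frac{30820}{173}$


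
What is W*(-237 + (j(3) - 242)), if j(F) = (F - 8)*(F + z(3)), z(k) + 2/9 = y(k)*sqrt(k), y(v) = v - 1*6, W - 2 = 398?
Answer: -1774400/9 + 6000*sqrt(3) ≈ -1.8676e+5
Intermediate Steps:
W = 400 (W = 2 + 398 = 400)
y(v) = -6 + v (y(v) = v - 6 = -6 + v)
z(k) = -2/9 + sqrt(k)*(-6 + k) (z(k) = -2/9 + (-6 + k)*sqrt(k) = -2/9 + sqrt(k)*(-6 + k))
j(F) = (-8 + F)*(-2/9 + F - 3*sqrt(3)) (j(F) = (F - 8)*(F + (-2/9 + sqrt(3)*(-6 + 3))) = (-8 + F)*(F + (-2/9 + sqrt(3)*(-3))) = (-8 + F)*(F + (-2/9 - 3*sqrt(3))) = (-8 + F)*(-2/9 + F - 3*sqrt(3)))
W*(-237 + (j(3) - 242)) = 400*(-237 + ((16/9 + 3**2 + 24*sqrt(3) - 74/9*3 - 3*3*sqrt(3)) - 242)) = 400*(-237 + ((16/9 + 9 + 24*sqrt(3) - 74/3 - 9*sqrt(3)) - 242)) = 400*(-237 + ((-125/9 + 15*sqrt(3)) - 242)) = 400*(-237 + (-2303/9 + 15*sqrt(3))) = 400*(-4436/9 + 15*sqrt(3)) = -1774400/9 + 6000*sqrt(3)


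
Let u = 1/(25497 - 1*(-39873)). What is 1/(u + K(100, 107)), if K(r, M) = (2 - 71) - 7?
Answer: -65370/4968119 ≈ -0.013158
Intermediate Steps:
K(r, M) = -76 (K(r, M) = -69 - 7 = -76)
u = 1/65370 (u = 1/(25497 + 39873) = 1/65370 ≈ 1.5298e-5)
1/(u + K(100, 107)) = 1/(1/65370 - 76) = 1/(-4968119/65370) = -65370/4968119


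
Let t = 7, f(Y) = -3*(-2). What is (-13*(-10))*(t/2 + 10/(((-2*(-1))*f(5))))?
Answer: 1690/3 ≈ 563.33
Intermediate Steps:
f(Y) = 6
(-13*(-10))*(t/2 + 10/(((-2*(-1))*f(5)))) = (-13*(-10))*(7/2 + 10/((-2*(-1)*6))) = 130*(7*(½) + 10/((2*6))) = 130*(7/2 + 10/12) = 130*(7/2 + 10*(1/12)) = 130*(7/2 + ⅚) = 130*(13/3) = 1690/3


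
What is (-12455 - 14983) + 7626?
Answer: -19812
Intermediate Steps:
(-12455 - 14983) + 7626 = -27438 + 7626 = -19812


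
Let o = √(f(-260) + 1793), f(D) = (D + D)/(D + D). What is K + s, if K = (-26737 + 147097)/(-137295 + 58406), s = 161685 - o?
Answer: 12755047605/78889 - √1794 ≈ 1.6164e+5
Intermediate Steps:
f(D) = 1 (f(D) = (2*D)/((2*D)) = (2*D)*(1/(2*D)) = 1)
o = √1794 (o = √(1 + 1793) = √1794 ≈ 42.356)
s = 161685 - √1794 ≈ 1.6164e+5
K = -120360/78889 (K = 120360/(-78889) = 120360*(-1/78889) = -120360/78889 ≈ -1.5257)
K + s = -120360/78889 + (161685 - √1794) = 12755047605/78889 - √1794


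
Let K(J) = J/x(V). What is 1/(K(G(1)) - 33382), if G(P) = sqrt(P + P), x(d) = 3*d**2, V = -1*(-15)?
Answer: -7604836875/253864664561249 - 675*sqrt(2)/507729329122498 ≈ -2.9956e-5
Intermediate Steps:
V = 15
G(P) = sqrt(2)*sqrt(P) (G(P) = sqrt(2*P) = sqrt(2)*sqrt(P))
K(J) = J/675 (K(J) = J/((3*15**2)) = J/((3*225)) = J/675)
1/(K(G(1)) - 33382) = 1/((sqrt(2)*sqrt(1))/675 - 33382) = 1/((sqrt(2)*1)/675 - 33382) = 1/(sqrt(2)/675 - 33382) = 1/(-33382 + sqrt(2)/675)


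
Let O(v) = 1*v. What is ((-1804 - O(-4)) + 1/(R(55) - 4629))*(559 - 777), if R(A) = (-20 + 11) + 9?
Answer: 1816419818/4629 ≈ 3.9240e+5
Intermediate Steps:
O(v) = v
R(A) = 0 (R(A) = -9 + 9 = 0)
((-1804 - O(-4)) + 1/(R(55) - 4629))*(559 - 777) = ((-1804 - 1*(-4)) + 1/(0 - 4629))*(559 - 777) = ((-1804 + 4) + 1/(-4629))*(-218) = (-1800 - 1/4629)*(-218) = -8332201/4629*(-218) = 1816419818/4629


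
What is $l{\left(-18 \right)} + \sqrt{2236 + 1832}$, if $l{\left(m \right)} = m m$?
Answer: $324 + 6 \sqrt{113} \approx 387.78$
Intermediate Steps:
$l{\left(m \right)} = m^{2}$
$l{\left(-18 \right)} + \sqrt{2236 + 1832} = \left(-18\right)^{2} + \sqrt{2236 + 1832} = 324 + \sqrt{4068} = 324 + 6 \sqrt{113}$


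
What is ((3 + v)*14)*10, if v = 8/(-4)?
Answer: 140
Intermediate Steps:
v = -2 (v = 8*(-¼) = -2)
((3 + v)*14)*10 = ((3 - 2)*14)*10 = (1*14)*10 = 14*10 = 140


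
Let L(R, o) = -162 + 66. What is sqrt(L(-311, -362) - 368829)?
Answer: 5*I*sqrt(14757) ≈ 607.39*I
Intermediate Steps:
L(R, o) = -96
sqrt(L(-311, -362) - 368829) = sqrt(-96 - 368829) = sqrt(-368925) = 5*I*sqrt(14757)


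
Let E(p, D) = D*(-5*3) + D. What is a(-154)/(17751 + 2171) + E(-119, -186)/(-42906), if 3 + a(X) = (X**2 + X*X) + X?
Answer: 329417377/142462222 ≈ 2.3123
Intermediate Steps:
E(p, D) = -14*D (E(p, D) = D*(-15) + D = -15*D + D = -14*D)
a(X) = -3 + X + 2*X**2 (a(X) = -3 + ((X**2 + X*X) + X) = -3 + ((X**2 + X**2) + X) = -3 + (2*X**2 + X) = -3 + (X + 2*X**2) = -3 + X + 2*X**2)
a(-154)/(17751 + 2171) + E(-119, -186)/(-42906) = (-3 - 154 + 2*(-154)**2)/(17751 + 2171) - 14*(-186)/(-42906) = (-3 - 154 + 2*23716)/19922 + 2604*(-1/42906) = (-3 - 154 + 47432)*(1/19922) - 434/7151 = 47275*(1/19922) - 434/7151 = 47275/19922 - 434/7151 = 329417377/142462222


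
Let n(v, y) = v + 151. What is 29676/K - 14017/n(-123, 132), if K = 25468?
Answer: -89038507/178276 ≈ -499.44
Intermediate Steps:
n(v, y) = 151 + v
29676/K - 14017/n(-123, 132) = 29676/25468 - 14017/(151 - 123) = 29676*(1/25468) - 14017/28 = 7419/6367 - 14017*1/28 = 7419/6367 - 14017/28 = -89038507/178276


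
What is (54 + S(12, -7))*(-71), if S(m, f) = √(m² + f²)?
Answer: -3834 - 71*√193 ≈ -4820.4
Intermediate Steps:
S(m, f) = √(f² + m²)
(54 + S(12, -7))*(-71) = (54 + √((-7)² + 12²))*(-71) = (54 + √(49 + 144))*(-71) = (54 + √193)*(-71) = -3834 - 71*√193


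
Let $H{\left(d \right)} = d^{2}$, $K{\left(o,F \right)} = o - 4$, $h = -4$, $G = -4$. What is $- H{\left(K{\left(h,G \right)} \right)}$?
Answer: $-64$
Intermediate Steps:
$K{\left(o,F \right)} = -4 + o$
$- H{\left(K{\left(h,G \right)} \right)} = - \left(-4 - 4\right)^{2} = - \left(-8\right)^{2} = \left(-1\right) 64 = -64$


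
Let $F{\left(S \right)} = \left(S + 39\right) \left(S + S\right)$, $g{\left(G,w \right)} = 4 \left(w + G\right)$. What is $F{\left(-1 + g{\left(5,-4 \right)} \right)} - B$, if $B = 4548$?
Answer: $-4296$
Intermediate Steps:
$g{\left(G,w \right)} = 4 G + 4 w$ ($g{\left(G,w \right)} = 4 \left(G + w\right) = 4 G + 4 w$)
$F{\left(S \right)} = 2 S \left(39 + S\right)$ ($F{\left(S \right)} = \left(39 + S\right) 2 S = 2 S \left(39 + S\right)$)
$F{\left(-1 + g{\left(5,-4 \right)} \right)} - B = 2 \left(-1 + \left(4 \cdot 5 + 4 \left(-4\right)\right)\right) \left(39 + \left(-1 + \left(4 \cdot 5 + 4 \left(-4\right)\right)\right)\right) - 4548 = 2 \left(-1 + \left(20 - 16\right)\right) \left(39 + \left(-1 + \left(20 - 16\right)\right)\right) - 4548 = 2 \left(-1 + 4\right) \left(39 + \left(-1 + 4\right)\right) - 4548 = 2 \cdot 3 \left(39 + 3\right) - 4548 = 2 \cdot 3 \cdot 42 - 4548 = 252 - 4548 = -4296$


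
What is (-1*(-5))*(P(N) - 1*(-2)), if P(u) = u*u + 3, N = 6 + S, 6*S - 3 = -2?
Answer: 7745/36 ≈ 215.14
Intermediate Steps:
S = 1/6 (S = 1/2 + (1/6)*(-2) = 1/2 - 1/3 = 1/6 ≈ 0.16667)
N = 37/6 (N = 6 + 1/6 = 37/6 ≈ 6.1667)
P(u) = 3 + u**2 (P(u) = u**2 + 3 = 3 + u**2)
(-1*(-5))*(P(N) - 1*(-2)) = (-1*(-5))*((3 + (37/6)**2) - 1*(-2)) = 5*((3 + 1369/36) + 2) = 5*(1477/36 + 2) = 5*(1549/36) = 7745/36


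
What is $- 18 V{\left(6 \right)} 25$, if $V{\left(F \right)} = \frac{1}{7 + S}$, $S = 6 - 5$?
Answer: $- \frac{225}{4} \approx -56.25$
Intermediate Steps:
$S = 1$
$V{\left(F \right)} = \frac{1}{8}$ ($V{\left(F \right)} = \frac{1}{7 + 1} = \frac{1}{8}$)
$- 18 V{\left(6 \right)} 25 = \left(-18\right) \frac{1}{8} \cdot 25 = \left(- \frac{9}{4}\right) 25 = - \frac{225}{4}$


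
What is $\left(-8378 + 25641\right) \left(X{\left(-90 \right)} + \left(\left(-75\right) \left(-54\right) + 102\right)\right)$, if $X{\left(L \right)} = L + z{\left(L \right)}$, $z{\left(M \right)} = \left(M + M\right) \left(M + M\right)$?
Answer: $629443506$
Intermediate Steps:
$z{\left(M \right)} = 4 M^{2}$ ($z{\left(M \right)} = 2 M 2 M = 4 M^{2}$)
$X{\left(L \right)} = L + 4 L^{2}$
$\left(-8378 + 25641\right) \left(X{\left(-90 \right)} + \left(\left(-75\right) \left(-54\right) + 102\right)\right) = \left(-8378 + 25641\right) \left(- 90 \left(1 + 4 \left(-90\right)\right) + \left(\left(-75\right) \left(-54\right) + 102\right)\right) = 17263 \left(- 90 \left(1 - 360\right) + \left(4050 + 102\right)\right) = 17263 \left(\left(-90\right) \left(-359\right) + 4152\right) = 17263 \left(32310 + 4152\right) = 17263 \cdot 36462 = 629443506$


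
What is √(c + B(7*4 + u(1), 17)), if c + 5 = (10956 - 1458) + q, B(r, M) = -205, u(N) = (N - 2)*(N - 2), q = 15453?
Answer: 3*√2749 ≈ 157.29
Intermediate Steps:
u(N) = (-2 + N)² (u(N) = (-2 + N)*(-2 + N) = (-2 + N)²)
c = 24946 (c = -5 + ((10956 - 1458) + 15453) = -5 + (9498 + 15453) = -5 + 24951 = 24946)
√(c + B(7*4 + u(1), 17)) = √(24946 - 205) = √24741 = 3*√2749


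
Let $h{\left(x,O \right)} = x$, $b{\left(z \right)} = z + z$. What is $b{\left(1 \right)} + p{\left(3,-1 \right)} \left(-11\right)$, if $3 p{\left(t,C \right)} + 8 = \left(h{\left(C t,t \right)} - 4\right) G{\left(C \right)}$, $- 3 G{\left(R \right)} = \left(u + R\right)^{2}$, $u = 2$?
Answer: $\frac{205}{9} \approx 22.778$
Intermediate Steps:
$b{\left(z \right)} = 2 z$
$G{\left(R \right)} = - \frac{\left(2 + R\right)^{2}}{3}$
$p{\left(t,C \right)} = - \frac{8}{3} - \frac{\left(2 + C\right)^{2} \left(-4 + C t\right)}{9}$ ($p{\left(t,C \right)} = - \frac{8}{3} + \frac{\left(C t - 4\right) \left(- \frac{\left(2 + C\right)^{2}}{3}\right)}{3} = - \frac{8}{3} + \frac{\left(-4 + C t\right) \left(- \frac{\left(2 + C\right)^{2}}{3}\right)}{3} = - \frac{8}{3} + \frac{\left(- \frac{1}{3}\right) \left(2 + C\right)^{2} \left(-4 + C t\right)}{3} = - \frac{8}{3} - \frac{\left(2 + C\right)^{2} \left(-4 + C t\right)}{9}$)
$b{\left(1 \right)} + p{\left(3,-1 \right)} \left(-11\right) = 2 \cdot 1 + \left(- \frac{8}{3} + \frac{4 \left(2 - 1\right)^{2}}{9} - \left(- \frac{1}{9}\right) 3 \left(2 - 1\right)^{2}\right) \left(-11\right) = 2 + \left(- \frac{8}{3} + \frac{4 \cdot 1^{2}}{9} - \left(- \frac{1}{9}\right) 3 \cdot 1^{2}\right) \left(-11\right) = 2 + \left(- \frac{8}{3} + \frac{4}{9} \cdot 1 - \left(- \frac{1}{9}\right) 3 \cdot 1\right) \left(-11\right) = 2 + \left(- \frac{8}{3} + \frac{4}{9} + \frac{1}{3}\right) \left(-11\right) = 2 - - \frac{187}{9} = 2 + \frac{187}{9} = \frac{205}{9}$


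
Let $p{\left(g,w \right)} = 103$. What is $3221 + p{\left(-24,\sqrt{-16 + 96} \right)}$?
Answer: $3324$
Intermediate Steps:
$3221 + p{\left(-24,\sqrt{-16 + 96} \right)} = 3221 + 103 = 3324$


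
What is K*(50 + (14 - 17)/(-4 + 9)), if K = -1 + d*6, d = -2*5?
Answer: -15067/5 ≈ -3013.4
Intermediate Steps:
d = -10
K = -61 (K = -1 - 10*6 = -1 - 60 = -61)
K*(50 + (14 - 17)/(-4 + 9)) = -61*(50 + (14 - 17)/(-4 + 9)) = -61*(50 - 3/5) = -61*247/5 = -15067/5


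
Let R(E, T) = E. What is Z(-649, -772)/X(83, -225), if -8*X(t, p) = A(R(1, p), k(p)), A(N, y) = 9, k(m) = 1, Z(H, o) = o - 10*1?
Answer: 6256/9 ≈ 695.11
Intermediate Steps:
Z(H, o) = -10 + o (Z(H, o) = o - 10 = -10 + o)
X(t, p) = -9/8 (X(t, p) = -1/8*9 = -9/8)
Z(-649, -772)/X(83, -225) = (-10 - 772)/(-9/8) = -782*(-8/9) = 6256/9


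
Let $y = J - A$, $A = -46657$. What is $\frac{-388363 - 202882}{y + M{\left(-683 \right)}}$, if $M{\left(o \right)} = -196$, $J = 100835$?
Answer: $- \frac{591245}{147296} \approx -4.014$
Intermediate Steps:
$y = 147492$ ($y = 100835 - -46657 = 100835 + 46657 = 147492$)
$\frac{-388363 - 202882}{y + M{\left(-683 \right)}} = \frac{-388363 - 202882}{147492 - 196} = - \frac{591245}{147296}$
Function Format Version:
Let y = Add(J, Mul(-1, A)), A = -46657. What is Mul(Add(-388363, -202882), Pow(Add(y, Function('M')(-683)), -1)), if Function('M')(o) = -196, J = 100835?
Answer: Rational(-591245, 147296) ≈ -4.0140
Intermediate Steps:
y = 147492 (y = Add(100835, Mul(-1, -46657)) = Add(100835, 46657) = 147492)
Mul(Add(-388363, -202882), Pow(Add(y, Function('M')(-683)), -1)) = Mul(Add(-388363, -202882), Pow(Add(147492, -196), -1)) = Mul(-591245, Pow(147296, -1)) = Mul(-591245, Rational(1, 147296)) = Rational(-591245, 147296)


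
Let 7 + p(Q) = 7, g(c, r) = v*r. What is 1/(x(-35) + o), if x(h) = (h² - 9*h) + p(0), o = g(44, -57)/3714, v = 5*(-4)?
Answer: 619/953450 ≈ 0.00064922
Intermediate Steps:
v = -20
g(c, r) = -20*r
p(Q) = 0 (p(Q) = -7 + 7 = 0)
o = 190/619 (o = -20*(-57)/3714 = 1140*(1/3714) = 190/619 ≈ 0.30695)
x(h) = h² - 9*h (x(h) = (h² - 9*h) + 0 = h² - 9*h)
1/(x(-35) + o) = 1/(-35*(-9 - 35) + 190/619) = 1/(-35*(-44) + 190/619) = 1/(1540 + 190/619) = 1/(953450/619) = 619/953450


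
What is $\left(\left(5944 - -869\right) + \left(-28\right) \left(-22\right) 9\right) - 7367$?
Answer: $4990$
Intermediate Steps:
$\left(\left(5944 - -869\right) + \left(-28\right) \left(-22\right) 9\right) - 7367 = \left(\left(5944 + 869\right) + 616 \cdot 9\right) - 7367 = \left(6813 + 5544\right) - 7367 = 12357 - 7367 = 4990$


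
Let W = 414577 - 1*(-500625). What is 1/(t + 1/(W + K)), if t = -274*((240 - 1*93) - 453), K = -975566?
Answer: 60364/5061159215 ≈ 1.1927e-5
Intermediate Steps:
W = 915202 (W = 414577 + 500625 = 915202)
t = 83844 (t = -274*((240 - 93) - 453) = -274*(147 - 453) = -274*(-306) = 83844)
1/(t + 1/(W + K)) = 1/(83844 + 1/(915202 - 975566)) = 1/(83844 + 1/(-60364)) = 1/(83844 - 1/60364) = 1/(5061159215/60364) = 60364/5061159215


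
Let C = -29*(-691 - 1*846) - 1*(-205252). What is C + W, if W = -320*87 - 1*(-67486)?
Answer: 289471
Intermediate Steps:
C = 249825 (C = -29*(-691 - 846) + 205252 = -29*(-1537) + 205252 = 44573 + 205252 = 249825)
W = 39646 (W = -27840 + 67486 = 39646)
C + W = 249825 + 39646 = 289471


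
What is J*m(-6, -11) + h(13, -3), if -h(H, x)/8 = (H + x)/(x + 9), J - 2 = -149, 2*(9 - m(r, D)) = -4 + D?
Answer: -14633/6 ≈ -2438.8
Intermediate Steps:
m(r, D) = 11 - D/2 (m(r, D) = 9 - (-4 + D)/2 = 9 + (2 - D/2) = 11 - D/2)
J = -147 (J = 2 - 149 = -147)
h(H, x) = -8*(H + x)/(9 + x) (h(H, x) = -8*(H + x)/(x + 9) = -8*(H + x)/(9 + x))
J*m(-6, -11) + h(13, -3) = -147*(11 - ½*(-11)) + 8*(-1*13 - 1*(-3))/(9 - 3) = -147*(11 + 11/2) + 8*(-13 + 3)/6 = -147*33/2 + 8*(⅙)*(-10) = -4851/2 - 40/3 = -14633/6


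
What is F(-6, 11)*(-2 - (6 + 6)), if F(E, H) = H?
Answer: -154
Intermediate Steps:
F(-6, 11)*(-2 - (6 + 6)) = 11*(-2 - (6 + 6)) = 11*(-2 - 12) = 11*(-14) = -154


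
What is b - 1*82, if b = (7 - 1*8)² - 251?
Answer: -332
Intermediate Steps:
b = -250 (b = (7 - 8)² - 251 = (-1)² - 251 = 1 - 251 = -250)
b - 1*82 = -250 - 1*82 = -250 - 82 = -332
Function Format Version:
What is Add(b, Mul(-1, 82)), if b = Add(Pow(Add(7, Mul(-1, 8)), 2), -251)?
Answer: -332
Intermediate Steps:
b = -250 (b = Add(Pow(Add(7, -8), 2), -251) = Add(Pow(-1, 2), -251) = Add(1, -251) = -250)
Add(b, Mul(-1, 82)) = Add(-250, Mul(-1, 82)) = Add(-250, -82) = -332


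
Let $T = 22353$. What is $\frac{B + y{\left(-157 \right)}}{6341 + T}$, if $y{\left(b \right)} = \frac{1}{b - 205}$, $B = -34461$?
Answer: $- \frac{12474883}{10387228} \approx -1.201$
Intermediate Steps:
$y{\left(b \right)} = \frac{1}{-205 + b}$
$\frac{B + y{\left(-157 \right)}}{6341 + T} = \frac{-34461 + \frac{1}{-205 - 157}}{6341 + 22353} = \frac{-34461 + \frac{1}{-362}}{28694} = \left(-34461 - \frac{1}{362}\right) \frac{1}{28694} = \left(- \frac{12474883}{362}\right) \frac{1}{28694} = - \frac{12474883}{10387228}$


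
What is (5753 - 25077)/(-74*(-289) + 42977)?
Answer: -19324/64363 ≈ -0.30023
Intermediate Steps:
(5753 - 25077)/(-74*(-289) + 42977) = -19324/(21386 + 42977) = -19324/64363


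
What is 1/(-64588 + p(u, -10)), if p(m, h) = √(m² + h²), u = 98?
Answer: -16147/1042900010 - √2426/2085800020 ≈ -1.5506e-5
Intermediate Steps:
p(m, h) = √(h² + m²)
1/(-64588 + p(u, -10)) = 1/(-64588 + √((-10)² + 98²)) = 1/(-64588 + √(100 + 9604)) = 1/(-64588 + √9704) = 1/(-64588 + 2*√2426)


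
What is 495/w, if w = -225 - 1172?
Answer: -45/127 ≈ -0.35433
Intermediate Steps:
w = -1397
495/w = 495/(-1397) = 495*(-1/1397) = -45/127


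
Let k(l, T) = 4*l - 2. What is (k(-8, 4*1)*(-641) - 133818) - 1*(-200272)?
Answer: 88248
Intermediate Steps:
k(l, T) = -2 + 4*l
(k(-8, 4*1)*(-641) - 133818) - 1*(-200272) = ((-2 + 4*(-8))*(-641) - 133818) - 1*(-200272) = ((-2 - 32)*(-641) - 133818) + 200272 = (-34*(-641) - 133818) + 200272 = (21794 - 133818) + 200272 = -112024 + 200272 = 88248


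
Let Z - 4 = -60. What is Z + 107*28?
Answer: 2940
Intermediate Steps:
Z = -56 (Z = 4 - 60 = -56)
Z + 107*28 = -56 + 107*28 = -56 + 2996 = 2940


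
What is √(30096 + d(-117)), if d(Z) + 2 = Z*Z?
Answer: √43783 ≈ 209.24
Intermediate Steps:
d(Z) = -2 + Z² (d(Z) = -2 + Z*Z = -2 + Z²)
√(30096 + d(-117)) = √(30096 + (-2 + (-117)²)) = √(30096 + (-2 + 13689)) = √(30096 + 13687) = √43783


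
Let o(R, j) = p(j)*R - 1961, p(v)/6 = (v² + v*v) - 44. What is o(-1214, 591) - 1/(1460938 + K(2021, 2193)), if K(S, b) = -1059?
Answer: -7427874677724168/1459879 ≈ -5.0880e+9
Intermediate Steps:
p(v) = -264 + 12*v² (p(v) = 6*((v² + v*v) - 44) = 6*((v² + v²) - 44) = 6*(2*v² - 44) = 6*(-44 + 2*v²) = -264 + 12*v²)
o(R, j) = -1961 + R*(-264 + 12*j²) (o(R, j) = (-264 + 12*j²)*R - 1961 = R*(-264 + 12*j²) - 1961 = -1961 + R*(-264 + 12*j²))
o(-1214, 591) - 1/(1460938 + K(2021, 2193)) = (-1961 + 12*(-1214)*(-22 + 591²)) - 1/(1460938 - 1059) = (-1961 + 12*(-1214)*(-22 + 349281)) - 1/1459879 = (-1961 + 12*(-1214)*349259) - 1*1/1459879 = (-1961 - 5088005112) - 1/1459879 = -5088007073 - 1/1459879 = -7427874677724168/1459879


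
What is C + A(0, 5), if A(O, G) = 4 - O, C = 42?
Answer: 46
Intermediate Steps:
C + A(0, 5) = 42 + (4 - 1*0) = 42 + (4 + 0) = 42 + 4 = 46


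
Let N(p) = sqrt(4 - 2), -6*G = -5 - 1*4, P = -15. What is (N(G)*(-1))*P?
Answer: 15*sqrt(2) ≈ 21.213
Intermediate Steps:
G = 3/2 (G = -(-5 - 1*4)/6 = -(-5 - 4)/6 = -1/6*(-9) = 3/2 ≈ 1.5000)
N(p) = sqrt(2)
(N(G)*(-1))*P = (sqrt(2)*(-1))*(-15) = -sqrt(2)*(-15) = 15*sqrt(2)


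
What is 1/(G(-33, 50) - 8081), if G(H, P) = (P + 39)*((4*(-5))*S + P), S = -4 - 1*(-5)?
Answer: -1/5411 ≈ -0.00018481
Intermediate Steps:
S = 1 (S = -4 + 5 = 1)
G(H, P) = (-20 + P)*(39 + P) (G(H, P) = (P + 39)*((4*(-5))*1 + P) = (39 + P)*(-20*1 + P) = (39 + P)*(-20 + P) = (-20 + P)*(39 + P))
1/(G(-33, 50) - 8081) = 1/((-780 + 50² + 19*50) - 8081) = 1/((-780 + 2500 + 950) - 8081) = 1/(2670 - 8081) = 1/(-5411) = -1/5411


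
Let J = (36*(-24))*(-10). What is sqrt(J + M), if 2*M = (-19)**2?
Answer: sqrt(35282)/2 ≈ 93.917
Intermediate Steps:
M = 361/2 (M = (1/2)*(-19)**2 = (1/2)*361 = 361/2 ≈ 180.50)
J = 8640 (J = -864*(-10) = 8640)
sqrt(J + M) = sqrt(8640 + 361/2) = sqrt(17641/2) = sqrt(35282)/2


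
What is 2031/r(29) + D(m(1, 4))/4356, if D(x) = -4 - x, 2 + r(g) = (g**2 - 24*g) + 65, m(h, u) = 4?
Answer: 2211343/226512 ≈ 9.7626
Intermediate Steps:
r(g) = 63 + g**2 - 24*g (r(g) = -2 + ((g**2 - 24*g) + 65) = -2 + (65 + g**2 - 24*g) = 63 + g**2 - 24*g)
2031/r(29) + D(m(1, 4))/4356 = 2031/(63 + 29**2 - 24*29) + (-4 - 1*4)/4356 = 2031/(63 + 841 - 696) + (-4 - 4)*(1/4356) = 2031/208 - 8*1/4356 = 2031*(1/208) - 2/1089 = 2031/208 - 2/1089 = 2211343/226512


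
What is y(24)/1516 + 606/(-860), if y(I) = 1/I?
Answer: -5511961/7822560 ≈ -0.70462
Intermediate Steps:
y(24)/1516 + 606/(-860) = 1/(24*1516) + 606/(-860) = (1/24)*(1/1516) + 606*(-1/860) = 1/36384 - 303/430 = -5511961/7822560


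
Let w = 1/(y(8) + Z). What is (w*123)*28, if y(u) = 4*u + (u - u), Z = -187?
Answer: -3444/155 ≈ -22.219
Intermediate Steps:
y(u) = 4*u (y(u) = 4*u + 0 = 4*u)
w = -1/155 (w = 1/(4*8 - 187) = 1/(32 - 187) = 1/(-155) = -1/155 ≈ -0.0064516)
(w*123)*28 = -1/155*123*28 = -123/155*28 = -3444/155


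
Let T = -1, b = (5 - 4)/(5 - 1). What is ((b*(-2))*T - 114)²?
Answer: 51529/4 ≈ 12882.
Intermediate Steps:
b = ¼ (b = 1/4 = 1*(¼) = ¼ ≈ 0.25000)
((b*(-2))*T - 114)² = (((¼)*(-2))*(-1) - 114)² = (-½*(-1) - 114)² = (½ - 114)² = (-227/2)² = 51529/4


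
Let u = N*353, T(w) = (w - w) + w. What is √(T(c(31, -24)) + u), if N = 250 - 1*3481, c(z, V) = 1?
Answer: I*√1140542 ≈ 1068.0*I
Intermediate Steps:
N = -3231 (N = 250 - 3481 = -3231)
T(w) = w (T(w) = 0 + w = w)
u = -1140543 (u = -3231*353 = -1140543)
√(T(c(31, -24)) + u) = √(1 - 1140543) = √(-1140542) = I*√1140542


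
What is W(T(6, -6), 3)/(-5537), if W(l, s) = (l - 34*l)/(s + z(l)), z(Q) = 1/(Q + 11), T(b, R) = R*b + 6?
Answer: -9405/155036 ≈ -0.060663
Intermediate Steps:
T(b, R) = 6 + R*b
z(Q) = 1/(11 + Q)
W(l, s) = -33*l/(s + 1/(11 + l)) (W(l, s) = (l - 34*l)/(s + 1/(11 + l)) = (-33*l)/(s + 1/(11 + l)) = -33*l/(s + 1/(11 + l)))
W(T(6, -6), 3)/(-5537) = -33*(6 - 6*6)*(11 + (6 - 6*6))/(1 + 3*(11 + (6 - 6*6)))/(-5537) = -33*(6 - 36)*(11 + (6 - 36))/(1 + 3*(11 + (6 - 36)))*(-1/5537) = -33*(-30)*(11 - 30)/(1 + 3*(11 - 30))*(-1/5537) = -33*(-30)*(-19)/(1 + 3*(-19))*(-1/5537) = -33*(-30)*(-19)/(1 - 57)*(-1/5537) = -33*(-30)*(-19)/(-56)*(-1/5537) = -33*(-30)*(-1/56)*(-19)*(-1/5537) = (9405/28)*(-1/5537) = -9405/155036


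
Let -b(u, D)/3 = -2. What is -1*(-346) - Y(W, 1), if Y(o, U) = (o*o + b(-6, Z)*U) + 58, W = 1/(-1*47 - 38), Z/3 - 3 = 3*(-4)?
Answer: 2037449/7225 ≈ 282.00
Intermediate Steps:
Z = -27 (Z = 9 + 3*(3*(-4)) = 9 + 3*(-12) = 9 - 36 = -27)
W = -1/85 (W = 1/(-47 - 38) = 1/(-85) = -1/85 ≈ -0.011765)
b(u, D) = 6 (b(u, D) = -3*(-2) = 6)
Y(o, U) = 58 + o² + 6*U (Y(o, U) = (o*o + 6*U) + 58 = (o² + 6*U) + 58 = 58 + o² + 6*U)
-1*(-346) - Y(W, 1) = -1*(-346) - (58 + (-1/85)² + 6*1) = 346 - (58 + 1/7225 + 6) = 346 - 1*462401/7225 = 346 - 462401/7225 = 2037449/7225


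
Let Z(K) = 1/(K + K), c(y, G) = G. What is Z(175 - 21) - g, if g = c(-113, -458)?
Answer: 141065/308 ≈ 458.00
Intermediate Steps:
g = -458
Z(K) = 1/(2*K)
Z(175 - 21) - g = 1/(2*(175 - 21)) - 1*(-458) = (½)/154 + 458 = (½)*(1/154) + 458 = 1/308 + 458 = 141065/308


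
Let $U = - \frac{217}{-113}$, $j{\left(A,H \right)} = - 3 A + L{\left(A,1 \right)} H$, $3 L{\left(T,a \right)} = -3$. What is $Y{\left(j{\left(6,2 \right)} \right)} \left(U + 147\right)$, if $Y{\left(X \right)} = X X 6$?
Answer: $\frac{40387200}{113} \approx 3.5741 \cdot 10^{5}$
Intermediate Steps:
$L{\left(T,a \right)} = -1$ ($L{\left(T,a \right)} = \frac{1}{3} \left(-3\right) = -1$)
$j{\left(A,H \right)} = - H - 3 A$ ($j{\left(A,H \right)} = - 3 A - H = - H - 3 A$)
$Y{\left(X \right)} = 6 X^{2}$ ($Y{\left(X \right)} = X^{2} \cdot 6 = 6 X^{2}$)
$U = \frac{217}{113}$ ($U = \left(-217\right) \left(- \frac{1}{113}\right) = \frac{217}{113} \approx 1.9204$)
$Y{\left(j{\left(6,2 \right)} \right)} \left(U + 147\right) = 6 \left(\left(-1\right) 2 - 18\right)^{2} \left(\frac{217}{113} + 147\right) = 6 \left(-2 - 18\right)^{2} \cdot \frac{16828}{113} = 6 \left(-20\right)^{2} \cdot \frac{16828}{113} = 6 \cdot 400 \cdot \frac{16828}{113} = 2400 \cdot \frac{16828}{113} = \frac{40387200}{113}$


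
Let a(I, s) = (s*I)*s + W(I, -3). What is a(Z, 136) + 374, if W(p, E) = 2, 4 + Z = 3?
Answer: -18120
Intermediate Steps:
Z = -1 (Z = -4 + 3 = -1)
a(I, s) = 2 + I*s² (a(I, s) = (s*I)*s + 2 = (I*s)*s + 2 = I*s² + 2 = 2 + I*s²)
a(Z, 136) + 374 = (2 - 1*136²) + 374 = (2 - 1*18496) + 374 = (2 - 18496) + 374 = -18494 + 374 = -18120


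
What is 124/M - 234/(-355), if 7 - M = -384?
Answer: 135514/138805 ≈ 0.97629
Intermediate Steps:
M = 391 (M = 7 - 1*(-384) = 7 + 384 = 391)
124/M - 234/(-355) = 124/391 - 234/(-355) = 124*(1/391) - 234*(-1/355) = 124/391 + 234/355 = 135514/138805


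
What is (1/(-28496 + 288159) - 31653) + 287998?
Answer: 66563311736/259663 ≈ 2.5635e+5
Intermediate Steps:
(1/(-28496 + 288159) - 31653) + 287998 = (1/259663 - 31653) + 287998 = -8219112938/259663 + 287998 = 66563311736/259663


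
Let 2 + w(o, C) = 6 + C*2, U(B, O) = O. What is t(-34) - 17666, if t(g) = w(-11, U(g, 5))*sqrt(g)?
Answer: -17666 + 14*I*sqrt(34) ≈ -17666.0 + 81.633*I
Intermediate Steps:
w(o, C) = 4 + 2*C (w(o, C) = -2 + (6 + C*2) = -2 + (6 + 2*C) = 4 + 2*C)
t(g) = 14*sqrt(g) (t(g) = (4 + 2*5)*sqrt(g) = (4 + 10)*sqrt(g) = 14*sqrt(g))
t(-34) - 17666 = 14*sqrt(-34) - 17666 = 14*(I*sqrt(34)) - 17666 = 14*I*sqrt(34) - 17666 = -17666 + 14*I*sqrt(34)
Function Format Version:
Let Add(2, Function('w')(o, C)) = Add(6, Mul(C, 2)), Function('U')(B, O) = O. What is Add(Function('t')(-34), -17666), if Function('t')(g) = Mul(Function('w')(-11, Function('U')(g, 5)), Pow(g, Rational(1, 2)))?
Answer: Add(-17666, Mul(14, I, Pow(34, Rational(1, 2)))) ≈ Add(-17666., Mul(81.633, I))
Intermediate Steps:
Function('w')(o, C) = Add(4, Mul(2, C)) (Function('w')(o, C) = Add(-2, Add(6, Mul(C, 2))) = Add(-2, Add(6, Mul(2, C))) = Add(4, Mul(2, C)))
Function('t')(g) = Mul(14, Pow(g, Rational(1, 2))) (Function('t')(g) = Mul(Add(4, Mul(2, 5)), Pow(g, Rational(1, 2))) = Mul(Add(4, 10), Pow(g, Rational(1, 2))) = Mul(14, Pow(g, Rational(1, 2))))
Add(Function('t')(-34), -17666) = Add(Mul(14, Pow(-34, Rational(1, 2))), -17666) = Add(Mul(14, Mul(I, Pow(34, Rational(1, 2)))), -17666) = Add(Mul(14, I, Pow(34, Rational(1, 2))), -17666) = Add(-17666, Mul(14, I, Pow(34, Rational(1, 2))))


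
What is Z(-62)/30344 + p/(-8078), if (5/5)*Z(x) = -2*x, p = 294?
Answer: -141419/4377122 ≈ -0.032309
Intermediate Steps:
Z(x) = -2*x
Z(-62)/30344 + p/(-8078) = -2*(-62)/30344 + 294/(-8078) = 124*(1/30344) + 294*(-1/8078) = 31/7586 - 21/577 = -141419/4377122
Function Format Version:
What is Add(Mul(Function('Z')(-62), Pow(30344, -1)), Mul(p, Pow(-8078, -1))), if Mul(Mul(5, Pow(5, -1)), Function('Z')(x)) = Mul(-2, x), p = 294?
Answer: Rational(-141419, 4377122) ≈ -0.032309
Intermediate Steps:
Function('Z')(x) = Mul(-2, x)
Add(Mul(Function('Z')(-62), Pow(30344, -1)), Mul(p, Pow(-8078, -1))) = Add(Mul(Mul(-2, -62), Pow(30344, -1)), Mul(294, Pow(-8078, -1))) = Add(Mul(124, Rational(1, 30344)), Mul(294, Rational(-1, 8078))) = Add(Rational(31, 7586), Rational(-21, 577)) = Rational(-141419, 4377122)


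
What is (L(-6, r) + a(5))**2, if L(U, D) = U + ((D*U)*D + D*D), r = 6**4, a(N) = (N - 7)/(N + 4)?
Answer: 5712756027866176/81 ≈ 7.0528e+13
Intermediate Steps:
a(N) = (-7 + N)/(4 + N)
r = 1296
L(U, D) = U + D**2 + U*D**2 (L(U, D) = U + (U*D**2 + D**2) = U + (D**2 + U*D**2) = U + D**2 + U*D**2)
(L(-6, r) + a(5))**2 = ((-6 + 1296**2 - 6*1296**2) + (-7 + 5)/(4 + 5))**2 = ((-6 + 1679616 - 6*1679616) - 2/9)**2 = ((-6 + 1679616 - 10077696) + (1/9)*(-2))**2 = (-8398086 - 2/9)**2 = (-75582776/9)**2 = 5712756027866176/81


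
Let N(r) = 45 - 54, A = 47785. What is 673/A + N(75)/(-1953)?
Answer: 193826/10369345 ≈ 0.018692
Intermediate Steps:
N(r) = -9
673/A + N(75)/(-1953) = 673/47785 - 9/(-1953) = 673*(1/47785) - 9*(-1/1953) = 673/47785 + 1/217 = 193826/10369345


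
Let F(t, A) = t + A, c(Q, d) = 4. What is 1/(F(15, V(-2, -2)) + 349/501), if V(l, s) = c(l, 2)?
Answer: 501/9868 ≈ 0.050770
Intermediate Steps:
V(l, s) = 4
F(t, A) = A + t
1/(F(15, V(-2, -2)) + 349/501) = 1/((4 + 15) + 349/501) = 1/(19 + 349*(1/501)) = 1/(19 + 349/501) = 1/(9868/501) = 501/9868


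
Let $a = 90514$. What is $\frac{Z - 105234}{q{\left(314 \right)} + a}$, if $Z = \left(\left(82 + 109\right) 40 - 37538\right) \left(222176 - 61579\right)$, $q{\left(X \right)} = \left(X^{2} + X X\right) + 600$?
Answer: $- \frac{800272390}{48051} \approx -16655.0$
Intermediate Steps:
$q{\left(X \right)} = 600 + 2 X^{2}$ ($q{\left(X \right)} = \left(X^{2} + X^{2}\right) + 600 = 2 X^{2} + 600 = 600 + 2 X^{2}$)
$Z = -4801529106$ ($Z = \left(191 \cdot 40 - 37538\right) 160597 = \left(7640 - 37538\right) 160597 = \left(-29898\right) 160597 = -4801529106$)
$\frac{Z - 105234}{q{\left(314 \right)} + a} = \frac{-4801529106 - 105234}{\left(600 + 2 \cdot 314^{2}\right) + 90514} = - \frac{4801634340}{\left(600 + 2 \cdot 98596\right) + 90514} = - \frac{4801634340}{\left(600 + 197192\right) + 90514} = - \frac{4801634340}{197792 + 90514} = - \frac{4801634340}{288306} = \left(-4801634340\right) \frac{1}{288306} = - \frac{800272390}{48051}$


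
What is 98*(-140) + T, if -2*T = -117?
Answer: -27323/2 ≈ -13662.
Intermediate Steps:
T = 117/2 (T = -1/2*(-117) = 117/2 ≈ 58.500)
98*(-140) + T = 98*(-140) + 117/2 = -13720 + 117/2 = -27323/2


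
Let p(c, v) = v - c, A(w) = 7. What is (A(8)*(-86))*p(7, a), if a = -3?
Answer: 6020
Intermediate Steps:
(A(8)*(-86))*p(7, a) = (7*(-86))*(-3 - 1*7) = -602*(-3 - 7) = -602*(-10) = 6020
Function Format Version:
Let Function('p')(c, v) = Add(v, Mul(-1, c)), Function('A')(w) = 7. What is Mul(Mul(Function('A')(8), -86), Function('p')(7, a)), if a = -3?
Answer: 6020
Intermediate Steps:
Mul(Mul(Function('A')(8), -86), Function('p')(7, a)) = Mul(Mul(7, -86), Add(-3, Mul(-1, 7))) = Mul(-602, Add(-3, -7)) = Mul(-602, -10) = 6020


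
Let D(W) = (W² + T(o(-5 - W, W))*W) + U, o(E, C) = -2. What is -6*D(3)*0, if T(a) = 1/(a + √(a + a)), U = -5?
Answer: 0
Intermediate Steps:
T(a) = 1/(a + √2*√a) (T(a) = 1/(a + √(2*a)) = 1/(a + √2*√a))
D(W) = -5 + W² + W*(-2 - 2*I)/8 (D(W) = (W² + W/(-2 + √2*√(-2))) - 5 = (W² + W/(-2 + √2*(I*√2))) - 5 = (W² + W/(-2 + 2*I)) - 5 = (W² + ((-2 - 2*I)/8)*W) - 5 = (W² + W*(-2 - 2*I)/8) - 5 = -5 + W² + W*(-2 - 2*I)/8)
-6*D(3)*0 = -6*(-5 + 3² - ¼*3*(1 + I))*0 = -6*(-5 + 9 + (-¾ - 3*I/4))*0 = -6*(13/4 - 3*I/4)*0 = (-39/2 + 9*I/2)*0 = 0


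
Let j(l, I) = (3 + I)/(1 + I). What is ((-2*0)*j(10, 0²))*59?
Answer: 0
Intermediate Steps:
j(l, I) = (3 + I)/(1 + I)
((-2*0)*j(10, 0²))*59 = ((-2*0)*((3 + 0²)/(1 + 0²)))*59 = (0*((3 + 0)/(1 + 0)))*59 = (0*(3/1))*59 = (0*(1*3))*59 = (0*3)*59 = 0*59 = 0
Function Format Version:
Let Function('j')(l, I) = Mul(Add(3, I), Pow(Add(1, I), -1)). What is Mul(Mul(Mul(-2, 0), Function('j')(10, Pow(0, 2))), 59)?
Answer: 0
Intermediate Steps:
Function('j')(l, I) = Mul(Pow(Add(1, I), -1), Add(3, I))
Mul(Mul(Mul(-2, 0), Function('j')(10, Pow(0, 2))), 59) = Mul(Mul(Mul(-2, 0), Mul(Pow(Add(1, Pow(0, 2)), -1), Add(3, Pow(0, 2)))), 59) = Mul(Mul(0, Mul(Pow(Add(1, 0), -1), Add(3, 0))), 59) = Mul(Mul(0, Mul(Pow(1, -1), 3)), 59) = Mul(Mul(0, Mul(1, 3)), 59) = Mul(Mul(0, 3), 59) = Mul(0, 59) = 0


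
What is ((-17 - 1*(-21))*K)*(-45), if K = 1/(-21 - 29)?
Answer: 18/5 ≈ 3.6000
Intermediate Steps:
K = -1/50 (K = 1/(-50) = -1/50 ≈ -0.020000)
((-17 - 1*(-21))*K)*(-45) = ((-17 - 1*(-21))*(-1/50))*(-45) = ((-17 + 21)*(-1/50))*(-45) = (4*(-1/50))*(-45) = -2/25*(-45) = 18/5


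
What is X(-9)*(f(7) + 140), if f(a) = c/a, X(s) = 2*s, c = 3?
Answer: -17694/7 ≈ -2527.7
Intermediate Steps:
f(a) = 3/a
X(-9)*(f(7) + 140) = (2*(-9))*(3/7 + 140) = -18*(3*(⅐) + 140) = -18*(3/7 + 140) = -18*983/7 = -17694/7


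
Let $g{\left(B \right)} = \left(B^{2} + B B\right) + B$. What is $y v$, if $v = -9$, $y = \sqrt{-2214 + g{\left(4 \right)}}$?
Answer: $- 297 i \sqrt{2} \approx - 420.02 i$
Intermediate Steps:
$g{\left(B \right)} = B + 2 B^{2}$ ($g{\left(B \right)} = \left(B^{2} + B^{2}\right) + B = 2 B^{2} + B = B + 2 B^{2}$)
$y = 33 i \sqrt{2}$ ($y = \sqrt{-2214 + 4 \left(1 + 2 \cdot 4\right)} = \sqrt{-2214 + 4 \left(1 + 8\right)} = \sqrt{-2214 + 4 \cdot 9} = \sqrt{-2214 + 36} = \sqrt{-2178} = 33 i \sqrt{2} \approx 46.669 i$)
$y v = 33 i \sqrt{2} \left(-9\right) = - 297 i \sqrt{2}$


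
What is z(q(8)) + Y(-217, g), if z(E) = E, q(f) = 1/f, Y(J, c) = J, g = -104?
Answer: -1735/8 ≈ -216.88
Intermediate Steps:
z(q(8)) + Y(-217, g) = 1/8 - 217 = ⅛ - 217 = -1735/8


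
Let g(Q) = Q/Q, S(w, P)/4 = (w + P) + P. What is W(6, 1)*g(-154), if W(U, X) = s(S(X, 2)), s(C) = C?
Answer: 20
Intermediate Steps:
S(w, P) = 4*w + 8*P (S(w, P) = 4*((w + P) + P) = 4*((P + w) + P) = 4*(w + 2*P) = 4*w + 8*P)
W(U, X) = 16 + 4*X (W(U, X) = 4*X + 8*2 = 4*X + 16 = 16 + 4*X)
g(Q) = 1
W(6, 1)*g(-154) = (16 + 4*1)*1 = (16 + 4)*1 = 20*1 = 20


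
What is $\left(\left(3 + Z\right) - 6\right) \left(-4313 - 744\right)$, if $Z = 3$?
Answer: $0$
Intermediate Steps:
$\left(\left(3 + Z\right) - 6\right) \left(-4313 - 744\right) = \left(\left(3 + 3\right) - 6\right) \left(-4313 - 744\right) = \left(6 - 6\right) \left(-4313 - 744\right) = 0 \left(-5057\right) = 0$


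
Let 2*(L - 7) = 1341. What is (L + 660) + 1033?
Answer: 4741/2 ≈ 2370.5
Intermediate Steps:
L = 1355/2 (L = 7 + (½)*1341 = 7 + 1341/2 = 1355/2 ≈ 677.50)
(L + 660) + 1033 = (1355/2 + 660) + 1033 = 2675/2 + 1033 = 4741/2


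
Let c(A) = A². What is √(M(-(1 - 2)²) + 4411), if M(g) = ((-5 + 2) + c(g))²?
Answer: √4415 ≈ 66.445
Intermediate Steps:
M(g) = (-3 + g²)² (M(g) = ((-5 + 2) + g²)² = (-3 + g²)²)
√(M(-(1 - 2)²) + 4411) = √((-3 + (-(1 - 2)²)²)² + 4411) = √((-3 + (-1*(-1)²)²)² + 4411) = √((-3 + (-1*1)²)² + 4411) = √((-3 + (-1)²)² + 4411) = √((-3 + 1)² + 4411) = √((-2)² + 4411) = √(4 + 4411) = √4415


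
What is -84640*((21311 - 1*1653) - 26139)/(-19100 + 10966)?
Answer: -274275920/4067 ≈ -67439.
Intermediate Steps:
-84640*((21311 - 1*1653) - 26139)/(-19100 + 10966) = -84640/((-8134/((21311 - 1653) - 26139))) = -84640/((-8134/(19658 - 26139))) = -84640/((-8134/(-6481))) = -84640/((-8134*(-1/6481))) = -84640/8134/6481 = -84640*6481/8134 = -274275920/4067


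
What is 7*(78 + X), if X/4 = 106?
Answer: 3514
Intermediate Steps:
X = 424 (X = 4*106 = 424)
7*(78 + X) = 7*(78 + 424) = 7*502 = 3514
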